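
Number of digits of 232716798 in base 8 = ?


232716798 in base 8 = 1567574776
Number of digits = 10

10 digits (base 8)


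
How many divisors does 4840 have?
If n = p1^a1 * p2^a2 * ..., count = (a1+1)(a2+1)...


4840 = 2^3 × 5^1 × 11^2
d(4840) = (3+1) × (1+1) × (2+1) = 24

24 divisors


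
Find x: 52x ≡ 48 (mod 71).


GCD(52, 71) = 1, unique solution
a^(-1) mod 71 = 56
x = 56 * 48 mod 71 = 61

x ≡ 61 (mod 71)


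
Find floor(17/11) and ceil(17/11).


17/11 = 1.5455
floor = 1
ceil = 2

floor = 1, ceil = 2


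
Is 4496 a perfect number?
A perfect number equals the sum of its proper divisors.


Proper divisors of 4496: 1, 2, 4, 8, 16, 281, 562, 1124, 2248
Sum = 1 + 2 + 4 + 8 + 16 + 281 + 562 + 1124 + 2248 = 4246

No, 4496 is not perfect (4246 ≠ 4496)


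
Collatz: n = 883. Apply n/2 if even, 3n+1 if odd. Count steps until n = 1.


883 → 2650 → 1325 → 3976 → 1988 → 994 → 497 → 1492 → 746 → 373 → 1120 → 560 → 280 → 140 → 70 → 35 → 106 → 53 → 160 → 80 → 40 → 20 → 10 → 5 → 16 → 8 → 4 → 2 → 1
Total steps = 28

28 steps


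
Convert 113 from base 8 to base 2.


113 (base 8) = 75 (decimal)
75 (decimal) = 1001011 (base 2)


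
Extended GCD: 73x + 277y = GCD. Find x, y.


Tabular extended Euclidean (each row: r = 73*s + 277*t):
r=73, s=1, t=0
r=277, s=0, t=1
q=0: r=73, s=1, t=0   [73*(1) + 277*(0) = 73]
q=3: r=58, s=-3, t=1   [73*(-3) + 277*(1) = 58]
q=1: r=15, s=4, t=-1   [73*(4) + 277*(-1) = 15]
q=3: r=13, s=-15, t=4   [73*(-15) + 277*(4) = 13]
q=1: r=2, s=19, t=-5   [73*(19) + 277*(-5) = 2]
q=6: r=1, s=-129, t=34   [73*(-129) + 277*(34) = 1]
q=2: r=0, s=277, t=-73   [73*(277) + 277*(-73) = 0]
GCD = 1; from the row with r=1: x=-129, y=34
Check: 73*(-129) + 277*(34) = -9417 + 9418 = 1

GCD = 1, x = -129, y = 34


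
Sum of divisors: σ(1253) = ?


Divisors of 1253: 1, 7, 179, 1253
Sum = 1 + 7 + 179 + 1253 = 1440

σ(1253) = 1440


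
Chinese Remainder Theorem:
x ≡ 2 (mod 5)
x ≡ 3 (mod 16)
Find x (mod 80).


M = 5*16 = 80
M1 = M/5 = 16, M2 = M/16 = 5
M1^(-1) mod 5 = 1, M2^(-1) mod 16 = 13
x = 2*16*1 + 3*5*13 = 227
227 mod 80 = 67
Check: 67 mod 5 = 2 ✓, 67 mod 16 = 3 ✓

x ≡ 67 (mod 80)


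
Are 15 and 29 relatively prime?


Euclidean algorithm:
29 = 1 * 15 + 14
15 = 1 * 14 + 1
14 = 14 * 1 + 0
GCD(15, 29) = 1

Yes, coprime (GCD = 1)


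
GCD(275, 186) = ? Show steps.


275 = 1 * 186 + 89
186 = 2 * 89 + 8
89 = 11 * 8 + 1
8 = 8 * 1 + 0
GCD = 1


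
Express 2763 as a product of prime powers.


2763 / 3 = 921
921 / 3 = 307
307 / 307 = 1
2763 = 3^2 × 307


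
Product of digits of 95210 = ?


9 × 5 × 2 × 1 × 0 = 0


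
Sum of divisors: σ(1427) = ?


Divisors of 1427: 1, 1427
Sum = 1 + 1427 = 1428

σ(1427) = 1428


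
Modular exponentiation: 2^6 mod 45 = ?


2^1 mod 45 = 2
2^2 mod 45 = 4
2^3 mod 45 = 8
2^4 mod 45 = 16
2^5 mod 45 = 32
2^6 mod 45 = 19


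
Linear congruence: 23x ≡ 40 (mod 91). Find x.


GCD(23, 91) = 1, unique solution
a^(-1) mod 91 = 4
x = 4 * 40 mod 91 = 69

x ≡ 69 (mod 91)


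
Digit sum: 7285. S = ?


7 + 2 + 8 + 5 = 22


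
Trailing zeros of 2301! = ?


floor(2301/5) = 460
floor(2301/25) = 92
floor(2301/125) = 18
floor(2301/625) = 3
Total = 573

573 trailing zeros


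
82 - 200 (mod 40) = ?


82 - 200 = -118
-118 mod 40 = 2


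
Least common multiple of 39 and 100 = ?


GCD(39, 100) = 1
LCM = 39*100/1 = 3900/1 = 3900

LCM = 3900


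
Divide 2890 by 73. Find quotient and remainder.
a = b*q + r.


2890 = 73 * 39 + 43
Check: 2847 + 43 = 2890

q = 39, r = 43


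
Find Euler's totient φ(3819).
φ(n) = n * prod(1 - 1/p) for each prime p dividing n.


3819 = 3 × 19 × 67
Prime factors: 3, 19, 67
φ(3819) = 3819 × (1-1/3) × (1-1/19) × (1-1/67)
= 3819 × 2/3 × 18/19 × 66/67 = 2376

φ(3819) = 2376


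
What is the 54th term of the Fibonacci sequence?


Sequence: 1, 1, 2, 3, 5, 8, 13, 21, 34, 55, 89, 144, 233, 377, 610, 987, 1597, 2584, 4181, 6765, 10946, 17711, 28657, 46368, 75025, 121393, 196418, 317811, 514229, 832040, 1346269, 2178309, 3524578, 5702887, 9227465, 14930352, 24157817, 39088169, 63245986, 102334155, 165580141, 267914296, 433494437, 701408733, 1134903170, 1836311903, 2971215073, 4807526976, 7778742049, 12586269025, 20365011074, 32951280099, 53316291173, 86267571272
F(54) = 86267571272


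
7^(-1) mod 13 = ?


Use the extended Euclidean algorithm on (13, 7); each row r = 13*s + 7*t:
r=13, s=1, t=0
r=7, s=0, t=1
q=1: r=6, s=1, t=-1   [13*(1) + 7*(-1) = 6]
q=1: r=1, s=-1, t=2   [13*(-1) + 7*(2) = 1]
q=6: r=0, s=7, t=-13   [13*(7) + 7*(-13) = 0]
GCD = 1 with t = 2, so 7*(2) ≡ 1 (mod 13)
Inverse = 2 mod 13 = 2
Check: 7 * 2 = 14 ≡ 1 (mod 13)

7^(-1) ≡ 2 (mod 13)


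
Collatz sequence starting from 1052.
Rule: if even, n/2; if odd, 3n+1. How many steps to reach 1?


1052 → 526 → 263 → 790 → 395 → 1186 → 593 → 1780 → 890 → 445 → 1336 → 668 → 334 → 167 → 502 → 251 → 754 → 377 → 1132 → 566 → 283 → 850 → 425 → 1276 → 638 → 319 → 958 → 479 → 1438 → 719 → 2158 → 1079 → 3238 → 1619 → 4858 → 2429 → 7288 → 3644 → 1822 → 911 → 2734 → 1367 → 4102 → 2051 → 6154 → 3077 → 9232 → 4616 → 2308 → 1154 → 577 → 1732 → 866 → 433 → 1300 → 650 → 325 → 976 → 488 → 244 → 122 → 61 → 184 → 92 → 46 → 23 → 70 → 35 → 106 → 53 → 160 → 80 → 40 → 20 → 10 → 5 → 16 → 8 → 4 → 2 → 1
Total steps = 80

80 steps


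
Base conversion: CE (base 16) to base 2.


CE (base 16) = 206 (decimal)
206 (decimal) = 11001110 (base 2)


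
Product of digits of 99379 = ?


9 × 9 × 3 × 7 × 9 = 15309


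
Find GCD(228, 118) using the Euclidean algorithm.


228 = 1 * 118 + 110
118 = 1 * 110 + 8
110 = 13 * 8 + 6
8 = 1 * 6 + 2
6 = 3 * 2 + 0
GCD = 2


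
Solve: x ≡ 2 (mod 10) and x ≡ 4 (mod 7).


M = 10*7 = 70
M1 = M/10 = 7, M2 = M/7 = 10
M1^(-1) mod 10 = 3, M2^(-1) mod 7 = 5
x = 2*7*3 + 4*10*5 = 242
242 mod 70 = 32
Check: 32 mod 10 = 2 ✓, 32 mod 7 = 4 ✓

x ≡ 32 (mod 70)


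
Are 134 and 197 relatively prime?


Euclidean algorithm:
197 = 1 * 134 + 63
134 = 2 * 63 + 8
63 = 7 * 8 + 7
8 = 1 * 7 + 1
7 = 7 * 1 + 0
GCD(134, 197) = 1

Yes, coprime (GCD = 1)


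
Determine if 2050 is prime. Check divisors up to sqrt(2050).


2050 / 2 = 1025 (exact division)
2050 is NOT prime.

No, 2050 is not prime


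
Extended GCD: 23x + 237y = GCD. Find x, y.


Tabular extended Euclidean (each row: r = 23*s + 237*t):
r=23, s=1, t=0
r=237, s=0, t=1
q=0: r=23, s=1, t=0   [23*(1) + 237*(0) = 23]
q=10: r=7, s=-10, t=1   [23*(-10) + 237*(1) = 7]
q=3: r=2, s=31, t=-3   [23*(31) + 237*(-3) = 2]
q=3: r=1, s=-103, t=10   [23*(-103) + 237*(10) = 1]
q=2: r=0, s=237, t=-23   [23*(237) + 237*(-23) = 0]
GCD = 1; from the row with r=1: x=-103, y=10
Check: 23*(-103) + 237*(10) = -2369 + 2370 = 1

GCD = 1, x = -103, y = 10


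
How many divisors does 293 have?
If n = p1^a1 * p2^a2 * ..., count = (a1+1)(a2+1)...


293 = 293^1
d(293) = (1+1) = 2

2 divisors


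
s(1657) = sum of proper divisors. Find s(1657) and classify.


Proper divisors: 1
Sum = 1 = 1
1 < 1657 → deficient

s(1657) = 1 (deficient)


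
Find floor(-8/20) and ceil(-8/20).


-8/20 = -0.4000
floor = -1
ceil = 0

floor = -1, ceil = 0


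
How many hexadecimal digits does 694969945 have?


694969945 in base 16 = 296C6659
Number of digits = 8

8 digits (base 16)


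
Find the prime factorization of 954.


954 / 2 = 477
477 / 3 = 159
159 / 3 = 53
53 / 53 = 1
954 = 2 × 3^2 × 53


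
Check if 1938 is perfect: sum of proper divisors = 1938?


Proper divisors of 1938: 1, 2, 3, 6, 17, 19, 34, 38, 51, 57, 102, 114, 323, 646, 969
Sum = 1 + 2 + 3 + 6 + 17 + 19 + 34 + 38 + 51 + 57 + 102 + 114 + 323 + 646 + 969 = 2382

No, 1938 is not perfect (2382 ≠ 1938)


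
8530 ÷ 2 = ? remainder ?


8530 = 2 * 4265 + 0
Check: 8530 + 0 = 8530

q = 4265, r = 0


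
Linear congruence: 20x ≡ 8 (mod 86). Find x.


GCD(20, 86) = 2 divides 8
Divide: 10x ≡ 4 (mod 43)
x ≡ 9 (mod 43)


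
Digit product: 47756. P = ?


4 × 7 × 7 × 5 × 6 = 5880


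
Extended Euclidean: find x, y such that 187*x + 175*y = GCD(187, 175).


Tabular extended Euclidean (each row: r = 187*s + 175*t):
r=187, s=1, t=0
r=175, s=0, t=1
q=1: r=12, s=1, t=-1   [187*(1) + 175*(-1) = 12]
q=14: r=7, s=-14, t=15   [187*(-14) + 175*(15) = 7]
q=1: r=5, s=15, t=-16   [187*(15) + 175*(-16) = 5]
q=1: r=2, s=-29, t=31   [187*(-29) + 175*(31) = 2]
q=2: r=1, s=73, t=-78   [187*(73) + 175*(-78) = 1]
q=2: r=0, s=-175, t=187   [187*(-175) + 175*(187) = 0]
GCD = 1; from the row with r=1: x=73, y=-78
Check: 187*(73) + 175*(-78) = 13651 - 13650 = 1

GCD = 1, x = 73, y = -78


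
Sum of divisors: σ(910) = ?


Divisors of 910: 1, 2, 5, 7, 10, 13, 14, 26, 35, 65, 70, 91, 130, 182, 455, 910
Sum = 1 + 2 + 5 + 7 + 10 + 13 + 14 + 26 + 35 + 65 + 70 + 91 + 130 + 182 + 455 + 910 = 2016

σ(910) = 2016


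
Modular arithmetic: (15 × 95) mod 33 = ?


15 × 95 = 1425
1425 mod 33 = 6


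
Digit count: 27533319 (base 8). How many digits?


27533319 in base 8 = 151020007
Number of digits = 9

9 digits (base 8)


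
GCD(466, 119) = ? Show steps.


466 = 3 * 119 + 109
119 = 1 * 109 + 10
109 = 10 * 10 + 9
10 = 1 * 9 + 1
9 = 9 * 1 + 0
GCD = 1


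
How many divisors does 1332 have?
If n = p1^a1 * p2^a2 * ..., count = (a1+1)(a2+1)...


1332 = 2^2 × 3^2 × 37^1
d(1332) = (2+1) × (2+1) × (1+1) = 18

18 divisors


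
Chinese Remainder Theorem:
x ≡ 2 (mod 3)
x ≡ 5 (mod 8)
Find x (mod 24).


M = 3*8 = 24
M1 = M/3 = 8, M2 = M/8 = 3
M1^(-1) mod 3 = 2, M2^(-1) mod 8 = 3
x = 2*8*2 + 5*3*3 = 77
77 mod 24 = 5
Check: 5 mod 3 = 2 ✓, 5 mod 8 = 5 ✓

x ≡ 5 (mod 24)


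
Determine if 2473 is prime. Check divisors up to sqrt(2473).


Check divisors up to sqrt(2473) = 49.7293
No divisors found.
2473 is prime.

Yes, 2473 is prime


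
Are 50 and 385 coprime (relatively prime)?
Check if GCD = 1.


Euclidean algorithm:
385 = 7 * 50 + 35
50 = 1 * 35 + 15
35 = 2 * 15 + 5
15 = 3 * 5 + 0
GCD(50, 385) = 5

No, not coprime (GCD = 5)


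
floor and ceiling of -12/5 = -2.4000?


-12/5 = -2.4000
floor = -3
ceil = -2

floor = -3, ceil = -2


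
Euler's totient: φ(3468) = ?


3468 = 2^2 × 3 × 17^2
Prime factors: 2, 3, 17
φ(3468) = 3468 × (1-1/2) × (1-1/3) × (1-1/17)
= 3468 × 1/2 × 2/3 × 16/17 = 1088

φ(3468) = 1088


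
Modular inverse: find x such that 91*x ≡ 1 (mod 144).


Use the extended Euclidean algorithm on (144, 91); each row r = 144*s + 91*t:
r=144, s=1, t=0
r=91, s=0, t=1
q=1: r=53, s=1, t=-1   [144*(1) + 91*(-1) = 53]
q=1: r=38, s=-1, t=2   [144*(-1) + 91*(2) = 38]
q=1: r=15, s=2, t=-3   [144*(2) + 91*(-3) = 15]
q=2: r=8, s=-5, t=8   [144*(-5) + 91*(8) = 8]
q=1: r=7, s=7, t=-11   [144*(7) + 91*(-11) = 7]
q=1: r=1, s=-12, t=19   [144*(-12) + 91*(19) = 1]
q=7: r=0, s=91, t=-144   [144*(91) + 91*(-144) = 0]
GCD = 1 with t = 19, so 91*(19) ≡ 1 (mod 144)
Inverse = 19 mod 144 = 19
Check: 91 * 19 = 1729 ≡ 1 (mod 144)

91^(-1) ≡ 19 (mod 144)


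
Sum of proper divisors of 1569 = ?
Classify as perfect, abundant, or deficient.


Proper divisors: 1, 3, 523
Sum = 1 + 3 + 523 = 527
527 < 1569 → deficient

s(1569) = 527 (deficient)


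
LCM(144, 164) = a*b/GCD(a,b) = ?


GCD(144, 164) = 4
LCM = 144*164/4 = 23616/4 = 5904

LCM = 5904


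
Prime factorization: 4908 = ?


4908 / 2 = 2454
2454 / 2 = 1227
1227 / 3 = 409
409 / 409 = 1
4908 = 2^2 × 3 × 409


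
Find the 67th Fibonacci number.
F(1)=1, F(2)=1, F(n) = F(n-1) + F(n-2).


Sequence: 1, 1, 2, 3, 5, 8, 13, 21, 34, 55, 89, 144, 233, 377, 610, 987, 1597, 2584, 4181, 6765, 10946, 17711, 28657, 46368, 75025, 121393, 196418, 317811, 514229, 832040, 1346269, 2178309, 3524578, 5702887, 9227465, 14930352, 24157817, 39088169, 63245986, 102334155, 165580141, 267914296, 433494437, 701408733, 1134903170, 1836311903, 2971215073, 4807526976, 7778742049, 12586269025, 20365011074, 32951280099, 53316291173, 86267571272, 139583862445, 225851433717, 365435296162, 591286729879, 956722026041, 1548008755920, 2504730781961, 4052739537881, 6557470319842, 10610209857723, 17167680177565, 27777890035288, 44945570212853
F(67) = 44945570212853


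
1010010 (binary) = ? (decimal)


1010010 (base 2) = 82 (decimal)
82 (decimal) = 82 (base 10)


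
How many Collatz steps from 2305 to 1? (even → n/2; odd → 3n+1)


2305 → 6916 → 3458 → 1729 → 5188 → 2594 → 1297 → 3892 → 1946 → 973 → 2920 → 1460 → 730 → 365 → 1096 → 548 → 274 → 137 → 412 → 206 → 103 → 310 → 155 → 466 → 233 → 700 → 350 → 175 → 526 → 263 → 790 → 395 → 1186 → 593 → 1780 → 890 → 445 → 1336 → 668 → 334 → 167 → 502 → 251 → 754 → 377 → 1132 → 566 → 283 → 850 → 425 → 1276 → 638 → 319 → 958 → 479 → 1438 → 719 → 2158 → 1079 → 3238 → 1619 → 4858 → 2429 → 7288 → 3644 → 1822 → 911 → 2734 → 1367 → 4102 → 2051 → 6154 → 3077 → 9232 → 4616 → 2308 → 1154 → 577 → 1732 → 866 → 433 → 1300 → 650 → 325 → 976 → 488 → 244 → 122 → 61 → 184 → 92 → 46 → 23 → 70 → 35 → 106 → 53 → 160 → 80 → 40 → 20 → 10 → 5 → 16 → 8 → 4 → 2 → 1
Total steps = 107

107 steps


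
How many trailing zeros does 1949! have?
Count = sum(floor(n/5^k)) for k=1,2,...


floor(1949/5) = 389
floor(1949/25) = 77
floor(1949/125) = 15
floor(1949/625) = 3
Total = 484

484 trailing zeros


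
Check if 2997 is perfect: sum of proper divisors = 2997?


Proper divisors of 2997: 1, 3, 9, 27, 37, 81, 111, 333, 999
Sum = 1 + 3 + 9 + 27 + 37 + 81 + 111 + 333 + 999 = 1601

No, 2997 is not perfect (1601 ≠ 2997)


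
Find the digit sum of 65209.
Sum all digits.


6 + 5 + 2 + 0 + 9 = 22


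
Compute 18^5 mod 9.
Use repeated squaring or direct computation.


18^1 mod 9 = 0
18^2 mod 9 = 0
18^3 mod 9 = 0
18^4 mod 9 = 0
18^5 mod 9 = 0


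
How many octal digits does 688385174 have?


688385174 in base 8 = 5101766226
Number of digits = 10

10 digits (base 8)


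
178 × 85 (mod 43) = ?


178 × 85 = 15130
15130 mod 43 = 37


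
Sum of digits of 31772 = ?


3 + 1 + 7 + 7 + 2 = 20


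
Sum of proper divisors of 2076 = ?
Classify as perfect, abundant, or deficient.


Proper divisors: 1, 2, 3, 4, 6, 12, 173, 346, 519, 692, 1038
Sum = 1 + 2 + 3 + 4 + 6 + 12 + 173 + 346 + 519 + 692 + 1038 = 2796
2796 > 2076 → abundant

s(2076) = 2796 (abundant)


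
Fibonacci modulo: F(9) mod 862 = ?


F(k) mod 862 for k=1..9:
1, 1, 2, 3, 5, 8, 13, 21, 34
F(9) mod 862 = 34


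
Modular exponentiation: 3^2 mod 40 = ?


3^1 mod 40 = 3
3^2 mod 40 = 9


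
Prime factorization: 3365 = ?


3365 / 5 = 673
673 / 673 = 1
3365 = 5 × 673


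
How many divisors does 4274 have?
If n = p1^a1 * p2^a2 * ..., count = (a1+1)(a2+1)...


4274 = 2^1 × 2137^1
d(4274) = (1+1) × (1+1) = 4

4 divisors


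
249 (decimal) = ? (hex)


249 (base 10) = 249 (decimal)
249 (decimal) = F9 (base 16)


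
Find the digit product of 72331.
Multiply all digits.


7 × 2 × 3 × 3 × 1 = 126


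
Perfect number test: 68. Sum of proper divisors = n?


Proper divisors of 68: 1, 2, 4, 17, 34
Sum = 1 + 2 + 4 + 17 + 34 = 58

No, 68 is not perfect (58 ≠ 68)


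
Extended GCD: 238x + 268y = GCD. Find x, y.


Tabular extended Euclidean (each row: r = 238*s + 268*t):
r=238, s=1, t=0
r=268, s=0, t=1
q=0: r=238, s=1, t=0   [238*(1) + 268*(0) = 238]
q=1: r=30, s=-1, t=1   [238*(-1) + 268*(1) = 30]
q=7: r=28, s=8, t=-7   [238*(8) + 268*(-7) = 28]
q=1: r=2, s=-9, t=8   [238*(-9) + 268*(8) = 2]
q=14: r=0, s=134, t=-119   [238*(134) + 268*(-119) = 0]
GCD = 2; from the row with r=2: x=-9, y=8
Check: 238*(-9) + 268*(8) = -2142 + 2144 = 2

GCD = 2, x = -9, y = 8


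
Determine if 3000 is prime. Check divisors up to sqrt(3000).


3000 / 2 = 1500 (exact division)
3000 is NOT prime.

No, 3000 is not prime


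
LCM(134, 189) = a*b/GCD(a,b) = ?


GCD(134, 189) = 1
LCM = 134*189/1 = 25326/1 = 25326

LCM = 25326


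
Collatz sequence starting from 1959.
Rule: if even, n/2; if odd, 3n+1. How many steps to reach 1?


1959 → 5878 → 2939 → 8818 → 4409 → 13228 → 6614 → 3307 → 9922 → 4961 → 14884 → 7442 → 3721 → 11164 → 5582 → 2791 → 8374 → 4187 → 12562 → 6281 → 18844 → 9422 → 4711 → 14134 → 7067 → 21202 → 10601 → 31804 → 15902 → 7951 → 23854 → 11927 → 35782 → 17891 → 53674 → 26837 → 80512 → 40256 → 20128 → 10064 → 5032 → 2516 → 1258 → 629 → 1888 → 944 → 472 → 236 → 118 → 59 → 178 → 89 → 268 → 134 → 67 → 202 → 101 → 304 → 152 → 76 → 38 → 19 → 58 → 29 → 88 → 44 → 22 → 11 → 34 → 17 → 52 → 26 → 13 → 40 → 20 → 10 → 5 → 16 → 8 → 4 → 2 → 1
Total steps = 81

81 steps


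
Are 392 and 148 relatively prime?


Euclidean algorithm:
392 = 2 * 148 + 96
148 = 1 * 96 + 52
96 = 1 * 52 + 44
52 = 1 * 44 + 8
44 = 5 * 8 + 4
8 = 2 * 4 + 0
GCD(392, 148) = 4

No, not coprime (GCD = 4)


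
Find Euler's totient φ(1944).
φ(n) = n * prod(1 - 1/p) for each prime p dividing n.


1944 = 2^3 × 3^5
Prime factors: 2, 3
φ(1944) = 1944 × (1-1/2) × (1-1/3)
= 1944 × 1/2 × 2/3 = 648

φ(1944) = 648


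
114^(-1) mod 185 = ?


Use the extended Euclidean algorithm on (185, 114); each row r = 185*s + 114*t:
r=185, s=1, t=0
r=114, s=0, t=1
q=1: r=71, s=1, t=-1   [185*(1) + 114*(-1) = 71]
q=1: r=43, s=-1, t=2   [185*(-1) + 114*(2) = 43]
q=1: r=28, s=2, t=-3   [185*(2) + 114*(-3) = 28]
q=1: r=15, s=-3, t=5   [185*(-3) + 114*(5) = 15]
q=1: r=13, s=5, t=-8   [185*(5) + 114*(-8) = 13]
q=1: r=2, s=-8, t=13   [185*(-8) + 114*(13) = 2]
q=6: r=1, s=53, t=-86   [185*(53) + 114*(-86) = 1]
q=2: r=0, s=-114, t=185   [185*(-114) + 114*(185) = 0]
GCD = 1 with t = -86, so 114*(-86) ≡ 1 (mod 185)
Inverse = -86 mod 185 = 99
Check: 114 * 99 = 11286 ≡ 1 (mod 185)

114^(-1) ≡ 99 (mod 185)


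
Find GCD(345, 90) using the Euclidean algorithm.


345 = 3 * 90 + 75
90 = 1 * 75 + 15
75 = 5 * 15 + 0
GCD = 15


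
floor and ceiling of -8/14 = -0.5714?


-8/14 = -0.5714
floor = -1
ceil = 0

floor = -1, ceil = 0


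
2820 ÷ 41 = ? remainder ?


2820 = 41 * 68 + 32
Check: 2788 + 32 = 2820

q = 68, r = 32


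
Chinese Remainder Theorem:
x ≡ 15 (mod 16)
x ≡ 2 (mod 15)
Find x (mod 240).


M = 16*15 = 240
M1 = M/16 = 15, M2 = M/15 = 16
M1^(-1) mod 16 = 15, M2^(-1) mod 15 = 1
x = 15*15*15 + 2*16*1 = 3407
3407 mod 240 = 47
Check: 47 mod 16 = 15 ✓, 47 mod 15 = 2 ✓

x ≡ 47 (mod 240)


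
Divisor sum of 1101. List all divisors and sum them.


Divisors of 1101: 1, 3, 367, 1101
Sum = 1 + 3 + 367 + 1101 = 1472

σ(1101) = 1472


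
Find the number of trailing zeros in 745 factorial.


floor(745/5) = 149
floor(745/25) = 29
floor(745/125) = 5
floor(745/625) = 1
Total = 184

184 trailing zeros


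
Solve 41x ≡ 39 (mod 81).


GCD(41, 81) = 1, unique solution
a^(-1) mod 81 = 2
x = 2 * 39 mod 81 = 78

x ≡ 78 (mod 81)


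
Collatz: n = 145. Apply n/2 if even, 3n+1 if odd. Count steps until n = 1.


145 → 436 → 218 → 109 → 328 → 164 → 82 → 41 → 124 → 62 → 31 → 94 → 47 → 142 → 71 → 214 → 107 → 322 → 161 → 484 → 242 → 121 → 364 → 182 → 91 → 274 → 137 → 412 → 206 → 103 → 310 → 155 → 466 → 233 → 700 → 350 → 175 → 526 → 263 → 790 → 395 → 1186 → 593 → 1780 → 890 → 445 → 1336 → 668 → 334 → 167 → 502 → 251 → 754 → 377 → 1132 → 566 → 283 → 850 → 425 → 1276 → 638 → 319 → 958 → 479 → 1438 → 719 → 2158 → 1079 → 3238 → 1619 → 4858 → 2429 → 7288 → 3644 → 1822 → 911 → 2734 → 1367 → 4102 → 2051 → 6154 → 3077 → 9232 → 4616 → 2308 → 1154 → 577 → 1732 → 866 → 433 → 1300 → 650 → 325 → 976 → 488 → 244 → 122 → 61 → 184 → 92 → 46 → 23 → 70 → 35 → 106 → 53 → 160 → 80 → 40 → 20 → 10 → 5 → 16 → 8 → 4 → 2 → 1
Total steps = 116

116 steps


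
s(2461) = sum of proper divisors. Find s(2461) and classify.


Proper divisors: 1, 23, 107
Sum = 1 + 23 + 107 = 131
131 < 2461 → deficient

s(2461) = 131 (deficient)


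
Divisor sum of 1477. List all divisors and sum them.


Divisors of 1477: 1, 7, 211, 1477
Sum = 1 + 7 + 211 + 1477 = 1696

σ(1477) = 1696


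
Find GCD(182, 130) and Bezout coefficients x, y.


Tabular extended Euclidean (each row: r = 182*s + 130*t):
r=182, s=1, t=0
r=130, s=0, t=1
q=1: r=52, s=1, t=-1   [182*(1) + 130*(-1) = 52]
q=2: r=26, s=-2, t=3   [182*(-2) + 130*(3) = 26]
q=2: r=0, s=5, t=-7   [182*(5) + 130*(-7) = 0]
GCD = 26; from the row with r=26: x=-2, y=3
Check: 182*(-2) + 130*(3) = -364 + 390 = 26

GCD = 26, x = -2, y = 3


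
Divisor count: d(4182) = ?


4182 = 2^1 × 3^1 × 17^1 × 41^1
d(4182) = (1+1) × (1+1) × (1+1) × (1+1) = 16

16 divisors


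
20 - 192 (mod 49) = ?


20 - 192 = -172
-172 mod 49 = 24


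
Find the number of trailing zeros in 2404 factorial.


floor(2404/5) = 480
floor(2404/25) = 96
floor(2404/125) = 19
floor(2404/625) = 3
Total = 598

598 trailing zeros


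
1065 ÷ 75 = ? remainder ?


1065 = 75 * 14 + 15
Check: 1050 + 15 = 1065

q = 14, r = 15


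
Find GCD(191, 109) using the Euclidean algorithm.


191 = 1 * 109 + 82
109 = 1 * 82 + 27
82 = 3 * 27 + 1
27 = 27 * 1 + 0
GCD = 1


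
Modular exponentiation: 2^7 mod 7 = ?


2^1 mod 7 = 2
2^2 mod 7 = 4
2^3 mod 7 = 1
2^4 mod 7 = 2
2^5 mod 7 = 4
2^6 mod 7 = 1
2^7 mod 7 = 2


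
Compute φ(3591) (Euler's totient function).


3591 = 3^3 × 7 × 19
Prime factors: 3, 7, 19
φ(3591) = 3591 × (1-1/3) × (1-1/7) × (1-1/19)
= 3591 × 2/3 × 6/7 × 18/19 = 1944

φ(3591) = 1944


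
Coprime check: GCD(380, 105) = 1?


Euclidean algorithm:
380 = 3 * 105 + 65
105 = 1 * 65 + 40
65 = 1 * 40 + 25
40 = 1 * 25 + 15
25 = 1 * 15 + 10
15 = 1 * 10 + 5
10 = 2 * 5 + 0
GCD(380, 105) = 5

No, not coprime (GCD = 5)


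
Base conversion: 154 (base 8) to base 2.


154 (base 8) = 108 (decimal)
108 (decimal) = 1101100 (base 2)


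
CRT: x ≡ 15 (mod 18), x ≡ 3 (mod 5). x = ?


M = 18*5 = 90
M1 = M/18 = 5, M2 = M/5 = 18
M1^(-1) mod 18 = 11, M2^(-1) mod 5 = 2
x = 15*5*11 + 3*18*2 = 933
933 mod 90 = 33
Check: 33 mod 18 = 15 ✓, 33 mod 5 = 3 ✓

x ≡ 33 (mod 90)


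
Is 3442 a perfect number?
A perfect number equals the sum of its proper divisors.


Proper divisors of 3442: 1, 2, 1721
Sum = 1 + 2 + 1721 = 1724

No, 3442 is not perfect (1724 ≠ 3442)


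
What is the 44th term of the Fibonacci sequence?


Sequence: 1, 1, 2, 3, 5, 8, 13, 21, 34, 55, 89, 144, 233, 377, 610, 987, 1597, 2584, 4181, 6765, 10946, 17711, 28657, 46368, 75025, 121393, 196418, 317811, 514229, 832040, 1346269, 2178309, 3524578, 5702887, 9227465, 14930352, 24157817, 39088169, 63245986, 102334155, 165580141, 267914296, 433494437, 701408733
F(44) = 701408733


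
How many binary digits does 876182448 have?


876182448 in base 2 = 110100001110010111101110110000
Number of digits = 30

30 digits (base 2)


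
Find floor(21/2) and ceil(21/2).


21/2 = 10.5000
floor = 10
ceil = 11

floor = 10, ceil = 11


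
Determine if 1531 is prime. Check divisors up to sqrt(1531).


Check divisors up to sqrt(1531) = 39.1280
No divisors found.
1531 is prime.

Yes, 1531 is prime


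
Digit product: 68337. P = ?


6 × 8 × 3 × 3 × 7 = 3024


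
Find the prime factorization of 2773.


2773 / 47 = 59
59 / 59 = 1
2773 = 47 × 59


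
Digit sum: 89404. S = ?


8 + 9 + 4 + 0 + 4 = 25


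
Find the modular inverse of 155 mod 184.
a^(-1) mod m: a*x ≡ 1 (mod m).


Use the extended Euclidean algorithm on (184, 155); each row r = 184*s + 155*t:
r=184, s=1, t=0
r=155, s=0, t=1
q=1: r=29, s=1, t=-1   [184*(1) + 155*(-1) = 29]
q=5: r=10, s=-5, t=6   [184*(-5) + 155*(6) = 10]
q=2: r=9, s=11, t=-13   [184*(11) + 155*(-13) = 9]
q=1: r=1, s=-16, t=19   [184*(-16) + 155*(19) = 1]
q=9: r=0, s=155, t=-184   [184*(155) + 155*(-184) = 0]
GCD = 1 with t = 19, so 155*(19) ≡ 1 (mod 184)
Inverse = 19 mod 184 = 19
Check: 155 * 19 = 2945 ≡ 1 (mod 184)

155^(-1) ≡ 19 (mod 184)


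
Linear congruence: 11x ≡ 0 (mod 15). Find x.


GCD(11, 15) = 1, unique solution
a^(-1) mod 15 = 11
x = 11 * 0 mod 15 = 0

x ≡ 0 (mod 15)


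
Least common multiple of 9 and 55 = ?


GCD(9, 55) = 1
LCM = 9*55/1 = 495/1 = 495

LCM = 495


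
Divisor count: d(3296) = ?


3296 = 2^5 × 103^1
d(3296) = (5+1) × (1+1) = 12

12 divisors


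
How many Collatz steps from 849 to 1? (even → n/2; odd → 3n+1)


849 → 2548 → 1274 → 637 → 1912 → 956 → 478 → 239 → 718 → 359 → 1078 → 539 → 1618 → 809 → 2428 → 1214 → 607 → 1822 → 911 → 2734 → 1367 → 4102 → 2051 → 6154 → 3077 → 9232 → 4616 → 2308 → 1154 → 577 → 1732 → 866 → 433 → 1300 → 650 → 325 → 976 → 488 → 244 → 122 → 61 → 184 → 92 → 46 → 23 → 70 → 35 → 106 → 53 → 160 → 80 → 40 → 20 → 10 → 5 → 16 → 8 → 4 → 2 → 1
Total steps = 59

59 steps


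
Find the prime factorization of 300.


300 / 2 = 150
150 / 2 = 75
75 / 3 = 25
25 / 5 = 5
5 / 5 = 1
300 = 2^2 × 3 × 5^2


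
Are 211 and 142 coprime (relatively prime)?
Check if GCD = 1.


Euclidean algorithm:
211 = 1 * 142 + 69
142 = 2 * 69 + 4
69 = 17 * 4 + 1
4 = 4 * 1 + 0
GCD(211, 142) = 1

Yes, coprime (GCD = 1)


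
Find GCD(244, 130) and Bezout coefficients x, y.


Tabular extended Euclidean (each row: r = 244*s + 130*t):
r=244, s=1, t=0
r=130, s=0, t=1
q=1: r=114, s=1, t=-1   [244*(1) + 130*(-1) = 114]
q=1: r=16, s=-1, t=2   [244*(-1) + 130*(2) = 16]
q=7: r=2, s=8, t=-15   [244*(8) + 130*(-15) = 2]
q=8: r=0, s=-65, t=122   [244*(-65) + 130*(122) = 0]
GCD = 2; from the row with r=2: x=8, y=-15
Check: 244*(8) + 130*(-15) = 1952 - 1950 = 2

GCD = 2, x = 8, y = -15


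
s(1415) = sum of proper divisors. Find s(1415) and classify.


Proper divisors: 1, 5, 283
Sum = 1 + 5 + 283 = 289
289 < 1415 → deficient

s(1415) = 289 (deficient)


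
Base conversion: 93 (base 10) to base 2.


93 (base 10) = 93 (decimal)
93 (decimal) = 1011101 (base 2)


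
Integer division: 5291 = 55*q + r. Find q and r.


5291 = 55 * 96 + 11
Check: 5280 + 11 = 5291

q = 96, r = 11


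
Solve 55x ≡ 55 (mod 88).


GCD(55, 88) = 11 divides 55
Divide: 5x ≡ 5 (mod 8)
x ≡ 1 (mod 8)


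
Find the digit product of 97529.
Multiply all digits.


9 × 7 × 5 × 2 × 9 = 5670


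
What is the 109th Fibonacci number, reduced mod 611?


F(k) mod 611 for k=1..109:
1, 1, 2, 3, 5, 8, 13, 21, 34, 55, 89, 144, 233, 377, 610, 376, 375, 140, 515, 44, 559, 603, 551, 543, 483, 415, 287, 91, 378, 469, 236, 94, 330, 424, 143, 567, 99, 55, 154, 209, 363, 572, 324, 285, 609, 283, 281, 564, 234, 187, 421, 608, 418, 415, 222, 26, 248, 274, 522, 185, 96, 281, 377, 47, 424, 471, 284, 144, 428, 572, 389, 350, 128, 478, 606, 473, 468, 330, 187, 517, 93, 610, 92, 91, 183, 274, 457, 120, 577, 86, 52, 138, 190, 328, 518, 235, 142, 377, 519, 285, 193, 478, 60, 538, 598, 525, 512, 426, 327
F(109) mod 611 = 327


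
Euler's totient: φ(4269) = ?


4269 = 3 × 1423
Prime factors: 3, 1423
φ(4269) = 4269 × (1-1/3) × (1-1/1423)
= 4269 × 2/3 × 1422/1423 = 2844

φ(4269) = 2844


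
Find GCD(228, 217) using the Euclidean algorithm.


228 = 1 * 217 + 11
217 = 19 * 11 + 8
11 = 1 * 8 + 3
8 = 2 * 3 + 2
3 = 1 * 2 + 1
2 = 2 * 1 + 0
GCD = 1


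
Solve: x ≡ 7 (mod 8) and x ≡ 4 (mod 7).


M = 8*7 = 56
M1 = M/8 = 7, M2 = M/7 = 8
M1^(-1) mod 8 = 7, M2^(-1) mod 7 = 1
x = 7*7*7 + 4*8*1 = 375
375 mod 56 = 39
Check: 39 mod 8 = 7 ✓, 39 mod 7 = 4 ✓

x ≡ 39 (mod 56)


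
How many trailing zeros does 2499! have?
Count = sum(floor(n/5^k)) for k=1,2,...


floor(2499/5) = 499
floor(2499/25) = 99
floor(2499/125) = 19
floor(2499/625) = 3
Total = 620

620 trailing zeros


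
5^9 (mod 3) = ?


5^1 mod 3 = 2
5^2 mod 3 = 1
5^3 mod 3 = 2
5^4 mod 3 = 1
5^5 mod 3 = 2
5^6 mod 3 = 1
5^7 mod 3 = 2
5^8 mod 3 = 1
5^9 mod 3 = 2


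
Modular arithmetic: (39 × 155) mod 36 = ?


39 × 155 = 6045
6045 mod 36 = 33


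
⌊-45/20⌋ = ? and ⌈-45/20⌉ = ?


-45/20 = -2.2500
floor = -3
ceil = -2

floor = -3, ceil = -2


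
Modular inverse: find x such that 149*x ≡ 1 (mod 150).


Use the extended Euclidean algorithm on (150, 149); each row r = 150*s + 149*t:
r=150, s=1, t=0
r=149, s=0, t=1
q=1: r=1, s=1, t=-1   [150*(1) + 149*(-1) = 1]
q=149: r=0, s=-149, t=150   [150*(-149) + 149*(150) = 0]
GCD = 1 with t = -1, so 149*(-1) ≡ 1 (mod 150)
Inverse = -1 mod 150 = 149
Check: 149 * 149 = 22201 ≡ 1 (mod 150)

149^(-1) ≡ 149 (mod 150)


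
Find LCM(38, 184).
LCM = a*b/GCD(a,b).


GCD(38, 184) = 2
LCM = 38*184/2 = 6992/2 = 3496

LCM = 3496


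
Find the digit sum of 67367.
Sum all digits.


6 + 7 + 3 + 6 + 7 = 29


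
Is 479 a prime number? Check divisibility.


Check divisors up to sqrt(479) = 21.8861
No divisors found.
479 is prime.

Yes, 479 is prime


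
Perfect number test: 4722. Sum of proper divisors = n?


Proper divisors of 4722: 1, 2, 3, 6, 787, 1574, 2361
Sum = 1 + 2 + 3 + 6 + 787 + 1574 + 2361 = 4734

No, 4722 is not perfect (4734 ≠ 4722)


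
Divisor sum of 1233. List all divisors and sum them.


Divisors of 1233: 1, 3, 9, 137, 411, 1233
Sum = 1 + 3 + 9 + 137 + 411 + 1233 = 1794

σ(1233) = 1794


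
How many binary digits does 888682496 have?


888682496 in base 2 = 110100111110000011100000000000
Number of digits = 30

30 digits (base 2)


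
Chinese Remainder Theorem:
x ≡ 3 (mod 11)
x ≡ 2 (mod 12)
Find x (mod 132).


M = 11*12 = 132
M1 = M/11 = 12, M2 = M/12 = 11
M1^(-1) mod 11 = 1, M2^(-1) mod 12 = 11
x = 3*12*1 + 2*11*11 = 278
278 mod 132 = 14
Check: 14 mod 11 = 3 ✓, 14 mod 12 = 2 ✓

x ≡ 14 (mod 132)


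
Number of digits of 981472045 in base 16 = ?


981472045 in base 16 = 3A80132D
Number of digits = 8

8 digits (base 16)


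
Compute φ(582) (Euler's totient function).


582 = 2 × 3 × 97
Prime factors: 2, 3, 97
φ(582) = 582 × (1-1/2) × (1-1/3) × (1-1/97)
= 582 × 1/2 × 2/3 × 96/97 = 192

φ(582) = 192


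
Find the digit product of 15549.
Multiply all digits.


1 × 5 × 5 × 4 × 9 = 900


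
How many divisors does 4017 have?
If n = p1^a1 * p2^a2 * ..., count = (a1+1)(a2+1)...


4017 = 3^1 × 13^1 × 103^1
d(4017) = (1+1) × (1+1) × (1+1) = 8

8 divisors


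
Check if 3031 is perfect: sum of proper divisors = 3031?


Proper divisors of 3031: 1, 7, 433
Sum = 1 + 7 + 433 = 441

No, 3031 is not perfect (441 ≠ 3031)


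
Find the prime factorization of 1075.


1075 / 5 = 215
215 / 5 = 43
43 / 43 = 1
1075 = 5^2 × 43


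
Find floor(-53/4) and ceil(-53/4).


-53/4 = -13.2500
floor = -14
ceil = -13

floor = -14, ceil = -13


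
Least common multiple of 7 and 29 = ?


GCD(7, 29) = 1
LCM = 7*29/1 = 203/1 = 203

LCM = 203


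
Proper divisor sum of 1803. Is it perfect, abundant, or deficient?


Proper divisors: 1, 3, 601
Sum = 1 + 3 + 601 = 605
605 < 1803 → deficient

s(1803) = 605 (deficient)


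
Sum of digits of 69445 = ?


6 + 9 + 4 + 4 + 5 = 28


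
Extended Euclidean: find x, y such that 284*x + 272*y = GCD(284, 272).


Tabular extended Euclidean (each row: r = 284*s + 272*t):
r=284, s=1, t=0
r=272, s=0, t=1
q=1: r=12, s=1, t=-1   [284*(1) + 272*(-1) = 12]
q=22: r=8, s=-22, t=23   [284*(-22) + 272*(23) = 8]
q=1: r=4, s=23, t=-24   [284*(23) + 272*(-24) = 4]
q=2: r=0, s=-68, t=71   [284*(-68) + 272*(71) = 0]
GCD = 4; from the row with r=4: x=23, y=-24
Check: 284*(23) + 272*(-24) = 6532 - 6528 = 4

GCD = 4, x = 23, y = -24


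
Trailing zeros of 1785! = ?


floor(1785/5) = 357
floor(1785/25) = 71
floor(1785/125) = 14
floor(1785/625) = 2
Total = 444

444 trailing zeros


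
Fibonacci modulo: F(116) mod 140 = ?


F(k) mod 140 for k=1..116:
1, 1, 2, 3, 5, 8, 13, 21, 34, 55, 89, 4, 93, 97, 50, 7, 57, 64, 121, 45, 26, 71, 97, 28, 125, 13, 138, 11, 9, 20, 29, 49, 78, 127, 65, 52, 117, 29, 6, 35, 41, 76, 117, 53, 30, 83, 113, 56, 29, 85, 114, 59, 33, 92, 125, 77, 62, 139, 61, 60, 121, 41, 22, 63, 85, 8, 93, 101, 54, 15, 69, 84, 13, 97, 110, 67, 37, 104, 1, 105, 106, 71, 37, 108, 5, 113, 118, 91, 69, 20, 89, 109, 58, 27, 85, 112, 57, 29, 86, 115, 61, 36, 97, 133, 90, 83, 33, 116, 9, 125, 134, 119, 113, 92, 65, 17
F(116) mod 140 = 17


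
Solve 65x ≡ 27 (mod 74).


GCD(65, 74) = 1, unique solution
a^(-1) mod 74 = 41
x = 41 * 27 mod 74 = 71

x ≡ 71 (mod 74)


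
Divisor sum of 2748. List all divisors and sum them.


Divisors of 2748: 1, 2, 3, 4, 6, 12, 229, 458, 687, 916, 1374, 2748
Sum = 1 + 2 + 3 + 4 + 6 + 12 + 229 + 458 + 687 + 916 + 1374 + 2748 = 6440

σ(2748) = 6440


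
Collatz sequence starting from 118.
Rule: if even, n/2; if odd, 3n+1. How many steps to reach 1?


118 → 59 → 178 → 89 → 268 → 134 → 67 → 202 → 101 → 304 → 152 → 76 → 38 → 19 → 58 → 29 → 88 → 44 → 22 → 11 → 34 → 17 → 52 → 26 → 13 → 40 → 20 → 10 → 5 → 16 → 8 → 4 → 2 → 1
Total steps = 33

33 steps


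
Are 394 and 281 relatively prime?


Euclidean algorithm:
394 = 1 * 281 + 113
281 = 2 * 113 + 55
113 = 2 * 55 + 3
55 = 18 * 3 + 1
3 = 3 * 1 + 0
GCD(394, 281) = 1

Yes, coprime (GCD = 1)


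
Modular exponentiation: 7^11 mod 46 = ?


7^1 mod 46 = 7
7^2 mod 46 = 3
7^3 mod 46 = 21
7^4 mod 46 = 9
7^5 mod 46 = 17
7^6 mod 46 = 27
7^7 mod 46 = 5
7^8 mod 46 = 35
7^9 mod 46 = 15
7^10 mod 46 = 13
7^11 mod 46 = 45


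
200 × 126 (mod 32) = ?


200 × 126 = 25200
25200 mod 32 = 16


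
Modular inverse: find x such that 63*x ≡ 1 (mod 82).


Use the extended Euclidean algorithm on (82, 63); each row r = 82*s + 63*t:
r=82, s=1, t=0
r=63, s=0, t=1
q=1: r=19, s=1, t=-1   [82*(1) + 63*(-1) = 19]
q=3: r=6, s=-3, t=4   [82*(-3) + 63*(4) = 6]
q=3: r=1, s=10, t=-13   [82*(10) + 63*(-13) = 1]
q=6: r=0, s=-63, t=82   [82*(-63) + 63*(82) = 0]
GCD = 1 with t = -13, so 63*(-13) ≡ 1 (mod 82)
Inverse = -13 mod 82 = 69
Check: 63 * 69 = 4347 ≡ 1 (mod 82)

63^(-1) ≡ 69 (mod 82)


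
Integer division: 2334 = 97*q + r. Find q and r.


2334 = 97 * 24 + 6
Check: 2328 + 6 = 2334

q = 24, r = 6


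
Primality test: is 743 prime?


Check divisors up to sqrt(743) = 27.2580
No divisors found.
743 is prime.

Yes, 743 is prime


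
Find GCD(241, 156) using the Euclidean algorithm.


241 = 1 * 156 + 85
156 = 1 * 85 + 71
85 = 1 * 71 + 14
71 = 5 * 14 + 1
14 = 14 * 1 + 0
GCD = 1


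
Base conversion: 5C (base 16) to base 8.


5C (base 16) = 92 (decimal)
92 (decimal) = 134 (base 8)


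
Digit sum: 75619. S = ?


7 + 5 + 6 + 1 + 9 = 28


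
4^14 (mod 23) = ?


4^1 mod 23 = 4
4^2 mod 23 = 16
4^3 mod 23 = 18
4^4 mod 23 = 3
4^5 mod 23 = 12
4^6 mod 23 = 2
4^7 mod 23 = 8
4^8 mod 23 = 9
4^9 mod 23 = 13
4^10 mod 23 = 6
4^11 mod 23 = 1
4^12 mod 23 = 4
4^13 mod 23 = 16
4^14 mod 23 = 18


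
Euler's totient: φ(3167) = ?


3167 = 3167
Prime factors: 3167
φ(3167) = 3167 × (1-1/3167)
= 3167 × 3166/3167 = 3166

φ(3167) = 3166


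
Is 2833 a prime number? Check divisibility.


Check divisors up to sqrt(2833) = 53.2259
No divisors found.
2833 is prime.

Yes, 2833 is prime


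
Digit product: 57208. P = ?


5 × 7 × 2 × 0 × 8 = 0


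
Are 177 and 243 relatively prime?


Euclidean algorithm:
243 = 1 * 177 + 66
177 = 2 * 66 + 45
66 = 1 * 45 + 21
45 = 2 * 21 + 3
21 = 7 * 3 + 0
GCD(177, 243) = 3

No, not coprime (GCD = 3)


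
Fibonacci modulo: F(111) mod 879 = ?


F(k) mod 879 for k=1..111:
1, 1, 2, 3, 5, 8, 13, 21, 34, 55, 89, 144, 233, 377, 610, 108, 718, 826, 665, 612, 398, 131, 529, 660, 310, 91, 401, 492, 14, 506, 520, 147, 667, 814, 602, 537, 260, 797, 178, 96, 274, 370, 644, 135, 779, 35, 814, 849, 784, 754, 659, 534, 314, 848, 283, 252, 535, 787, 443, 351, 794, 266, 181, 447, 628, 196, 824, 141, 86, 227, 313, 540, 853, 514, 488, 123, 611, 734, 466, 321, 787, 229, 137, 366, 503, 869, 493, 483, 97, 580, 677, 378, 176, 554, 730, 405, 256, 661, 38, 699, 737, 557, 415, 93, 508, 601, 230, 831, 182, 134, 316
F(111) mod 879 = 316


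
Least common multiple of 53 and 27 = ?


GCD(53, 27) = 1
LCM = 53*27/1 = 1431/1 = 1431

LCM = 1431


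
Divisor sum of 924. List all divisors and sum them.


Divisors of 924: 1, 2, 3, 4, 6, 7, 11, 12, 14, 21, 22, 28, 33, 42, 44, 66, 77, 84, 132, 154, 231, 308, 462, 924
Sum = 1 + 2 + 3 + 4 + 6 + 7 + 11 + 12 + 14 + 21 + 22 + 28 + 33 + 42 + 44 + 66 + 77 + 84 + 132 + 154 + 231 + 308 + 462 + 924 = 2688

σ(924) = 2688


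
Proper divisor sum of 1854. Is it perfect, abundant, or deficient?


Proper divisors: 1, 2, 3, 6, 9, 18, 103, 206, 309, 618, 927
Sum = 1 + 2 + 3 + 6 + 9 + 18 + 103 + 206 + 309 + 618 + 927 = 2202
2202 > 1854 → abundant

s(1854) = 2202 (abundant)


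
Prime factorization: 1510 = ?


1510 / 2 = 755
755 / 5 = 151
151 / 151 = 1
1510 = 2 × 5 × 151


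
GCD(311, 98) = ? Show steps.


311 = 3 * 98 + 17
98 = 5 * 17 + 13
17 = 1 * 13 + 4
13 = 3 * 4 + 1
4 = 4 * 1 + 0
GCD = 1


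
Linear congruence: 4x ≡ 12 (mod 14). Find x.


GCD(4, 14) = 2 divides 12
Divide: 2x ≡ 6 (mod 7)
x ≡ 3 (mod 7)


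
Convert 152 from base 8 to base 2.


152 (base 8) = 106 (decimal)
106 (decimal) = 1101010 (base 2)


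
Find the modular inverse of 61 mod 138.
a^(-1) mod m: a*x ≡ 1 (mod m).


Use the extended Euclidean algorithm on (138, 61); each row r = 138*s + 61*t:
r=138, s=1, t=0
r=61, s=0, t=1
q=2: r=16, s=1, t=-2   [138*(1) + 61*(-2) = 16]
q=3: r=13, s=-3, t=7   [138*(-3) + 61*(7) = 13]
q=1: r=3, s=4, t=-9   [138*(4) + 61*(-9) = 3]
q=4: r=1, s=-19, t=43   [138*(-19) + 61*(43) = 1]
q=3: r=0, s=61, t=-138   [138*(61) + 61*(-138) = 0]
GCD = 1 with t = 43, so 61*(43) ≡ 1 (mod 138)
Inverse = 43 mod 138 = 43
Check: 61 * 43 = 2623 ≡ 1 (mod 138)

61^(-1) ≡ 43 (mod 138)


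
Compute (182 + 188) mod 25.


182 + 188 = 370
370 mod 25 = 20


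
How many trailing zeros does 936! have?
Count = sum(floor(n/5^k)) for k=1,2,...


floor(936/5) = 187
floor(936/25) = 37
floor(936/125) = 7
floor(936/625) = 1
Total = 232

232 trailing zeros


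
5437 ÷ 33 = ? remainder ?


5437 = 33 * 164 + 25
Check: 5412 + 25 = 5437

q = 164, r = 25


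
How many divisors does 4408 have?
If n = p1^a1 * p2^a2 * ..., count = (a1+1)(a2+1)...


4408 = 2^3 × 19^1 × 29^1
d(4408) = (3+1) × (1+1) × (1+1) = 16

16 divisors


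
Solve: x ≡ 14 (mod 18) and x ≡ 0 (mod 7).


M = 18*7 = 126
M1 = M/18 = 7, M2 = M/7 = 18
M1^(-1) mod 18 = 13, M2^(-1) mod 7 = 2
x = 14*7*13 + 0*18*2 = 1274
1274 mod 126 = 14
Check: 14 mod 18 = 14 ✓, 14 mod 7 = 0 ✓

x ≡ 14 (mod 126)


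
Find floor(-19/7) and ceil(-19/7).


-19/7 = -2.7143
floor = -3
ceil = -2

floor = -3, ceil = -2


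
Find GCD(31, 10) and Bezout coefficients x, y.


Tabular extended Euclidean (each row: r = 31*s + 10*t):
r=31, s=1, t=0
r=10, s=0, t=1
q=3: r=1, s=1, t=-3   [31*(1) + 10*(-3) = 1]
q=10: r=0, s=-10, t=31   [31*(-10) + 10*(31) = 0]
GCD = 1; from the row with r=1: x=1, y=-3
Check: 31*(1) + 10*(-3) = 31 - 30 = 1

GCD = 1, x = 1, y = -3


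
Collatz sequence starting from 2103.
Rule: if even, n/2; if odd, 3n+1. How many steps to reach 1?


2103 → 6310 → 3155 → 9466 → 4733 → 14200 → 7100 → 3550 → 1775 → 5326 → 2663 → 7990 → 3995 → 11986 → 5993 → 17980 → 8990 → 4495 → 13486 → 6743 → 20230 → 10115 → 30346 → 15173 → 45520 → 22760 → 11380 → 5690 → 2845 → 8536 → 4268 → 2134 → 1067 → 3202 → 1601 → 4804 → 2402 → 1201 → 3604 → 1802 → 901 → 2704 → 1352 → 676 → 338 → 169 → 508 → 254 → 127 → 382 → 191 → 574 → 287 → 862 → 431 → 1294 → 647 → 1942 → 971 → 2914 → 1457 → 4372 → 2186 → 1093 → 3280 → 1640 → 820 → 410 → 205 → 616 → 308 → 154 → 77 → 232 → 116 → 58 → 29 → 88 → 44 → 22 → 11 → 34 → 17 → 52 → 26 → 13 → 40 → 20 → 10 → 5 → 16 → 8 → 4 → 2 → 1
Total steps = 94

94 steps
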